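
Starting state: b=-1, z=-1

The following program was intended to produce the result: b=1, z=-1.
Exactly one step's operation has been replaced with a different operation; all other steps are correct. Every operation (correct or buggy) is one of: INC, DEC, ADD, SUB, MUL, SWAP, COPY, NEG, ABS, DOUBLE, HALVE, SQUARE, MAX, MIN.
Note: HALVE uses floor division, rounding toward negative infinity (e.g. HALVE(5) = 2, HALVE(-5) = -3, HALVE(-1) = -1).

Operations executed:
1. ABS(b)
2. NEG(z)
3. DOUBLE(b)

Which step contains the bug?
Step 3

Trace with buggy code:
Initial: b=-1, z=-1
After step 1: b=1, z=-1
After step 2: b=1, z=1
After step 3: b=2, z=1
Actual final b=2, z=1 ≠ expected b=1, z=-1.
Step 3 is the only position where a single-operation replacement can produce the expected result.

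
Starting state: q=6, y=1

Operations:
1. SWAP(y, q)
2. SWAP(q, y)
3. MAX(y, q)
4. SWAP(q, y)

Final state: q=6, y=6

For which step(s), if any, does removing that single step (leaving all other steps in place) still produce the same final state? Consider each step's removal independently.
Step(s) 4

Testing removal of each single step:
Without step 1: final = q=6, y=1 (different)
Without step 2: final = q=6, y=1 (different)
Without step 3: final = q=1, y=6 (different)
Without step 4: final = q=6, y=6 (same)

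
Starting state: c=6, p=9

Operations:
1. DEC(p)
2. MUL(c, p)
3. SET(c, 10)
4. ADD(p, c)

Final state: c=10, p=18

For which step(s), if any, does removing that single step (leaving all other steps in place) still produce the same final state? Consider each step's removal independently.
Step(s) 2

Testing removal of each single step:
Without step 1: final = c=10, p=19 (different)
Without step 2: final = c=10, p=18 (same)
Without step 3: final = c=48, p=56 (different)
Without step 4: final = c=10, p=8 (different)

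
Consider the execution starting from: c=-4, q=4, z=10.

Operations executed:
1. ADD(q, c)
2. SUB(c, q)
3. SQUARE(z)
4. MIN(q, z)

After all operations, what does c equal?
c = -4

Tracing execution:
Step 1: ADD(q, c) → c = -4
Step 2: SUB(c, q) → c = -4
Step 3: SQUARE(z) → c = -4
Step 4: MIN(q, z) → c = -4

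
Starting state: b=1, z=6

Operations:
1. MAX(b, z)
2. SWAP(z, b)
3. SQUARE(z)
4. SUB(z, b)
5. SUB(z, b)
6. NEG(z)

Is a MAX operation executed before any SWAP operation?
Yes

First MAX: step 1
First SWAP: step 2
Since 1 < 2, MAX comes first.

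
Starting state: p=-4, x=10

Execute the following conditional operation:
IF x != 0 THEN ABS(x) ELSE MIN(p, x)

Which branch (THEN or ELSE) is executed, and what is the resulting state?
Branch: THEN, Final state: p=-4, x=10

Evaluating condition: x != 0
x = 10
Condition is True, so THEN branch executes
After ABS(x): p=-4, x=10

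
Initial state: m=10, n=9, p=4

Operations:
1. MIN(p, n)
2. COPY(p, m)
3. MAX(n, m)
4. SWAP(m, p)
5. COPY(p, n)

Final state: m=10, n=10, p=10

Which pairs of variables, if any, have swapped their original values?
None

Comparing initial and final values:
m: 10 → 10
p: 4 → 10
n: 9 → 10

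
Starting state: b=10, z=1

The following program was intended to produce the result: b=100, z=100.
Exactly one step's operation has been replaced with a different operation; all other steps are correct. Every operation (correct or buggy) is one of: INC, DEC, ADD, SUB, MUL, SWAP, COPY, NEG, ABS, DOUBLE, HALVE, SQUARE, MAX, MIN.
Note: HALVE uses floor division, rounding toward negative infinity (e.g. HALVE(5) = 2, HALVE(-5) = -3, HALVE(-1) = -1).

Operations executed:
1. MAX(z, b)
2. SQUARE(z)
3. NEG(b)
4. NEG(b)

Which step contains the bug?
Step 4

Trace with buggy code:
Initial: b=10, z=1
After step 1: b=10, z=10
After step 2: b=10, z=100
After step 3: b=-10, z=100
After step 4: b=10, z=100
Actual final b=10, z=100 ≠ expected b=100, z=100.
Step 4 is the only position where a single-operation replacement can produce the expected result.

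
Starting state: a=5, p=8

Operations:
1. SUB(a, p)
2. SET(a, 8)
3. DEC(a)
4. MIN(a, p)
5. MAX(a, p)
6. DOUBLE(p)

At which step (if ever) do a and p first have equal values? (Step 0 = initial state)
Step 2

a and p first become equal after step 2.

Comparing values at each step:
Initial: a=5, p=8
After step 1: a=-3, p=8
After step 2: a=8, p=8 ← equal!
After step 3: a=7, p=8
After step 4: a=7, p=8
After step 5: a=8, p=8 ← equal!
After step 6: a=8, p=16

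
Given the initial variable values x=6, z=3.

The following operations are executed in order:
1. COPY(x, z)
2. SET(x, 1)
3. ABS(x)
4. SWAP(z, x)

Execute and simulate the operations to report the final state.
{x: 3, z: 1}

Step-by-step execution:
Initial: x=6, z=3
After step 1 (COPY(x, z)): x=3, z=3
After step 2 (SET(x, 1)): x=1, z=3
After step 3 (ABS(x)): x=1, z=3
After step 4 (SWAP(z, x)): x=3, z=1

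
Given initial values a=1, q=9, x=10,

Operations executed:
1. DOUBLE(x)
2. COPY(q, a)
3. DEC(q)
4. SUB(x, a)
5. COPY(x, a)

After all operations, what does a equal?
a = 1

Tracing execution:
Step 1: DOUBLE(x) → a = 1
Step 2: COPY(q, a) → a = 1
Step 3: DEC(q) → a = 1
Step 4: SUB(x, a) → a = 1
Step 5: COPY(x, a) → a = 1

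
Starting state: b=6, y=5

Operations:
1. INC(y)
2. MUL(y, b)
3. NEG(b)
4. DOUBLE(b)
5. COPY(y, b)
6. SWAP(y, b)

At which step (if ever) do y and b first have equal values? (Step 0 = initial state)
Step 1

y and b first become equal after step 1.

Comparing values at each step:
Initial: y=5, b=6
After step 1: y=6, b=6 ← equal!
After step 2: y=36, b=6
After step 3: y=36, b=-6
After step 4: y=36, b=-12
After step 5: y=-12, b=-12 ← equal!
After step 6: y=-12, b=-12 ← equal!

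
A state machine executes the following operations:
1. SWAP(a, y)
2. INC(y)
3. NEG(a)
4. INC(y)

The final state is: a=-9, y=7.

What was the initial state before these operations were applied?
a=5, y=9

Working backwards:
Final state: a=-9, y=7
Before step 4 (INC(y)): a=-9, y=6
Before step 3 (NEG(a)): a=9, y=6
Before step 2 (INC(y)): a=9, y=5
Before step 1 (SWAP(a, y)): a=5, y=9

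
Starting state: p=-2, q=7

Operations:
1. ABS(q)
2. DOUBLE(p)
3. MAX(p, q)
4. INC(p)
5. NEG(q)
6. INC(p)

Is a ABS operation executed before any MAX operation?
Yes

First ABS: step 1
First MAX: step 3
Since 1 < 3, ABS comes first.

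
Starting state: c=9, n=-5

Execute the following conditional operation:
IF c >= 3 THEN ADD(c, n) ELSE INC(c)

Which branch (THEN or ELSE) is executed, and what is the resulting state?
Branch: THEN, Final state: c=4, n=-5

Evaluating condition: c >= 3
c = 9
Condition is True, so THEN branch executes
After ADD(c, n): c=4, n=-5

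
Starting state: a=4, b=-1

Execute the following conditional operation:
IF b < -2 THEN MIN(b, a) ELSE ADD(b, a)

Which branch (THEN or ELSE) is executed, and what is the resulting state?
Branch: ELSE, Final state: a=4, b=3

Evaluating condition: b < -2
b = -1
Condition is False, so ELSE branch executes
After ADD(b, a): a=4, b=3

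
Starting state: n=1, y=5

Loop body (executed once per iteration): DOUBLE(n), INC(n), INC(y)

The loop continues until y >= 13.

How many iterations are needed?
8

Tracing iterations:
Initial: n=1, y=5
After iteration 1: n=3, y=6
After iteration 2: n=7, y=7
After iteration 3: n=15, y=8
After iteration 4: n=31, y=9
After iteration 5: n=63, y=10
After iteration 6: n=127, y=11
After iteration 7: n=255, y=12
After iteration 8: n=511, y=13
y >= 13 now holds, so the loop exits after 8 iterations.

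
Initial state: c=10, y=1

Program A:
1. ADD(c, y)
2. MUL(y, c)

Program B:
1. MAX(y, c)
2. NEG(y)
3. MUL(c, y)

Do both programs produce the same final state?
No

Program A final state: c=11, y=11
Program B final state: c=-100, y=-10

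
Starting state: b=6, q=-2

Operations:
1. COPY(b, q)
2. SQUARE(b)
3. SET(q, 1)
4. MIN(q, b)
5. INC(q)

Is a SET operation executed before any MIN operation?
Yes

First SET: step 3
First MIN: step 4
Since 3 < 4, SET comes first.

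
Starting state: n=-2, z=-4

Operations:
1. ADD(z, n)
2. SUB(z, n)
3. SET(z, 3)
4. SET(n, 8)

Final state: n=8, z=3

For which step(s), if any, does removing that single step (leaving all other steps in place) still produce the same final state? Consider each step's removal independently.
Step(s) 1, 2

Testing removal of each single step:
Without step 1: final = n=8, z=3 (same)
Without step 2: final = n=8, z=3 (same)
Without step 3: final = n=8, z=-4 (different)
Without step 4: final = n=-2, z=3 (different)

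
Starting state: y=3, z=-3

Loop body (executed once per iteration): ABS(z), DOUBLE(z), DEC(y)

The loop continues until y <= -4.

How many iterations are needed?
7

Tracing iterations:
Initial: y=3, z=-3
After iteration 1: y=2, z=6
After iteration 2: y=1, z=12
After iteration 3: y=0, z=24
After iteration 4: y=-1, z=48
After iteration 5: y=-2, z=96
After iteration 6: y=-3, z=192
After iteration 7: y=-4, z=384
y <= -4 now holds, so the loop exits after 7 iterations.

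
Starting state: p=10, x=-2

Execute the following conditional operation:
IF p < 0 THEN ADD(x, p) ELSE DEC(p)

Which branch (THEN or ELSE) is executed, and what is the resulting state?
Branch: ELSE, Final state: p=9, x=-2

Evaluating condition: p < 0
p = 10
Condition is False, so ELSE branch executes
After DEC(p): p=9, x=-2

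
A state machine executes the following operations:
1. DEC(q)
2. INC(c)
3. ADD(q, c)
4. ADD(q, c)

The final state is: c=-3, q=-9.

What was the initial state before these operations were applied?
c=-4, q=-2

Working backwards:
Final state: c=-3, q=-9
Before step 4 (ADD(q, c)): c=-3, q=-6
Before step 3 (ADD(q, c)): c=-3, q=-3
Before step 2 (INC(c)): c=-4, q=-3
Before step 1 (DEC(q)): c=-4, q=-2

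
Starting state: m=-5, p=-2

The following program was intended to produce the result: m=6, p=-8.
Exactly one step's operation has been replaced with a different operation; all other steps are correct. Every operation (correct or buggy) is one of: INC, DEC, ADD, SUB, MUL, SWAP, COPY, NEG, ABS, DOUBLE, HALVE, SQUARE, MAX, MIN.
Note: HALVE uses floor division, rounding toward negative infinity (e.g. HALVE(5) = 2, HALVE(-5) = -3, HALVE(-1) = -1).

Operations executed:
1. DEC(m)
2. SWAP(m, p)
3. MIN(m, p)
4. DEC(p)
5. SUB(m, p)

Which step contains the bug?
Step 3

Trace with buggy code:
Initial: m=-5, p=-2
After step 1: m=-6, p=-2
After step 2: m=-2, p=-6
After step 3: m=-6, p=-6
After step 4: m=-6, p=-7
After step 5: m=1, p=-7
Actual final m=1, p=-7 ≠ expected m=6, p=-8.
Step 3 is the only position where a single-operation replacement can produce the expected result.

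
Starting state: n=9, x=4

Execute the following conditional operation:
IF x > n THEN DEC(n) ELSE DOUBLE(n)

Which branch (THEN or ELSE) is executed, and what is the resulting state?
Branch: ELSE, Final state: n=18, x=4

Evaluating condition: x > n
x = 4, n = 9
Condition is False, so ELSE branch executes
After DOUBLE(n): n=18, x=4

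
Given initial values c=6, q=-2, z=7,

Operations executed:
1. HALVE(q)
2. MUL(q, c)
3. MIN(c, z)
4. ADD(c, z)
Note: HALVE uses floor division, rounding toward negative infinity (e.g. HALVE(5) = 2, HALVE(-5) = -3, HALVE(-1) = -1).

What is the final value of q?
q = -6

Tracing execution:
Step 1: HALVE(q) → q = -1
Step 2: MUL(q, c) → q = -6
Step 3: MIN(c, z) → q = -6
Step 4: ADD(c, z) → q = -6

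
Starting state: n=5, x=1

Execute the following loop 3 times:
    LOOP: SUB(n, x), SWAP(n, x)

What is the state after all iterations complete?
n=-3, x=7

Iteration trace:
Start: n=5, x=1
After iteration 1: n=1, x=4
After iteration 2: n=4, x=-3
After iteration 3: n=-3, x=7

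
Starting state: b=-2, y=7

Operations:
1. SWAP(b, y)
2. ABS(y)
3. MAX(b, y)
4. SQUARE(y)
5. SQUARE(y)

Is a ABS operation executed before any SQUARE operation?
Yes

First ABS: step 2
First SQUARE: step 4
Since 2 < 4, ABS comes first.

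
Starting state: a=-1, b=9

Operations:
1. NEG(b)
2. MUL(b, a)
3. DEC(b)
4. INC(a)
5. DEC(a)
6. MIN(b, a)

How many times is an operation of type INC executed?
1

Counting INC operations:
Step 4: INC(a) ← INC
Total: 1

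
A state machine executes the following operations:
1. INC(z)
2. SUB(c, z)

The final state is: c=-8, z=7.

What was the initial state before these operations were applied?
c=-1, z=6

Working backwards:
Final state: c=-8, z=7
Before step 2 (SUB(c, z)): c=-1, z=7
Before step 1 (INC(z)): c=-1, z=6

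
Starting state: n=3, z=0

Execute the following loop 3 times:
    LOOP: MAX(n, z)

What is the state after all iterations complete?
n=3, z=0

Iteration trace:
Start: n=3, z=0
After iteration 1: n=3, z=0
After iteration 2: n=3, z=0
After iteration 3: n=3, z=0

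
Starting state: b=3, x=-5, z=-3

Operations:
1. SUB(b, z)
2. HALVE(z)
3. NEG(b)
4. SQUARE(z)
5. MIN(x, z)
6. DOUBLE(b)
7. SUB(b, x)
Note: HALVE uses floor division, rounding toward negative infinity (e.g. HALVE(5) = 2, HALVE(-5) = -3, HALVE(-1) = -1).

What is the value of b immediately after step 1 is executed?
b = 6

Tracing b through execution:
Initial: b = 3
After step 1 (SUB(b, z)): b = 6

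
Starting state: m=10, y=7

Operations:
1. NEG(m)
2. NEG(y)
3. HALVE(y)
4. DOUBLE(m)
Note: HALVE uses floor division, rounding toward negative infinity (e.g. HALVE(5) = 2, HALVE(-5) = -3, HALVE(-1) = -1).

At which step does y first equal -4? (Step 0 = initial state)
Step 3

Tracing y:
Initial: y = 7
After step 1: y = 7
After step 2: y = -7
After step 3: y = -4 ← first occurrence
After step 4: y = -4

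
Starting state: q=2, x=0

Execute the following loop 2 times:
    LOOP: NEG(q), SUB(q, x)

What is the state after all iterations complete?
q=2, x=0

Iteration trace:
Start: q=2, x=0
After iteration 1: q=-2, x=0
After iteration 2: q=2, x=0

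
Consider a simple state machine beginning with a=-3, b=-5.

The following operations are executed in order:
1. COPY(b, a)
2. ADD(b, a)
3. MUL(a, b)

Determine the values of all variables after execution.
{a: 18, b: -6}

Step-by-step execution:
Initial: a=-3, b=-5
After step 1 (COPY(b, a)): a=-3, b=-3
After step 2 (ADD(b, a)): a=-3, b=-6
After step 3 (MUL(a, b)): a=18, b=-6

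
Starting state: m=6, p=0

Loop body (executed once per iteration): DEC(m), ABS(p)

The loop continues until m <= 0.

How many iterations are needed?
6

Tracing iterations:
Initial: m=6, p=0
After iteration 1: m=5, p=0
After iteration 2: m=4, p=0
After iteration 3: m=3, p=0
After iteration 4: m=2, p=0
After iteration 5: m=1, p=0
After iteration 6: m=0, p=0
m <= 0 now holds, so the loop exits after 6 iterations.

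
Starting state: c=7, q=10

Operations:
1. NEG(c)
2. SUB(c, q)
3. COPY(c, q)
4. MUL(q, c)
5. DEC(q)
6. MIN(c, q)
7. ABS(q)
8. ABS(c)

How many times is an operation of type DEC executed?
1

Counting DEC operations:
Step 5: DEC(q) ← DEC
Total: 1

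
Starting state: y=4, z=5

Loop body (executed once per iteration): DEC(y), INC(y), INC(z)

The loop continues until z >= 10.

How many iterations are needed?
5

Tracing iterations:
Initial: y=4, z=5
After iteration 1: y=4, z=6
After iteration 2: y=4, z=7
After iteration 3: y=4, z=8
After iteration 4: y=4, z=9
After iteration 5: y=4, z=10
z >= 10 now holds, so the loop exits after 5 iterations.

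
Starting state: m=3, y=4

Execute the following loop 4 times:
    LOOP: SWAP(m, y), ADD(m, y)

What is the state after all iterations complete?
m=27, y=17

Iteration trace:
Start: m=3, y=4
After iteration 1: m=7, y=3
After iteration 2: m=10, y=7
After iteration 3: m=17, y=10
After iteration 4: m=27, y=17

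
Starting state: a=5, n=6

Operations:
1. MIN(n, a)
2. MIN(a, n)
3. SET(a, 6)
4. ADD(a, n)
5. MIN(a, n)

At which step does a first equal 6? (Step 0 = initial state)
Step 3

Tracing a:
Initial: a = 5
After step 1: a = 5
After step 2: a = 5
After step 3: a = 6 ← first occurrence
After step 4: a = 11
After step 5: a = 5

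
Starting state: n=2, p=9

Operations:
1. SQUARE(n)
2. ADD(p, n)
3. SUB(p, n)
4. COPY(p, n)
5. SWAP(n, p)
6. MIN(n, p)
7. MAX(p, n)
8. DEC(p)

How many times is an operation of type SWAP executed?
1

Counting SWAP operations:
Step 5: SWAP(n, p) ← SWAP
Total: 1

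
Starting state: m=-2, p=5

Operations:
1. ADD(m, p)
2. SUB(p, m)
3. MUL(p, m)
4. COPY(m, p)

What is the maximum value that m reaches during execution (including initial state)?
6

Values of m at each step:
Initial: m = -2
After step 1: m = 3
After step 2: m = 3
After step 3: m = 3
After step 4: m = 6 ← maximum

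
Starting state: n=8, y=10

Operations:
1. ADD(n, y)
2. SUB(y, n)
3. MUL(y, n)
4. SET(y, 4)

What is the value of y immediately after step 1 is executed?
y = 10

Tracing y through execution:
Initial: y = 10
After step 1 (ADD(n, y)): y = 10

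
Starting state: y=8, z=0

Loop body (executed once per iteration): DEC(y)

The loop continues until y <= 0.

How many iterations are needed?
8

Tracing iterations:
Initial: y=8, z=0
After iteration 1: y=7, z=0
After iteration 2: y=6, z=0
After iteration 3: y=5, z=0
After iteration 4: y=4, z=0
After iteration 5: y=3, z=0
After iteration 6: y=2, z=0
After iteration 7: y=1, z=0
After iteration 8: y=0, z=0
y <= 0 now holds, so the loop exits after 8 iterations.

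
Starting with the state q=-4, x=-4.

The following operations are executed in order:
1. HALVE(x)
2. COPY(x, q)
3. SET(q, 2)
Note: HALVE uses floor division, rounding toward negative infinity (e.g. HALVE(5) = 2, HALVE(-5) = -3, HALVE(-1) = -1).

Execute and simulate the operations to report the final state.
{q: 2, x: -4}

Step-by-step execution:
Initial: q=-4, x=-4
After step 1 (HALVE(x)): q=-4, x=-2
After step 2 (COPY(x, q)): q=-4, x=-4
After step 3 (SET(q, 2)): q=2, x=-4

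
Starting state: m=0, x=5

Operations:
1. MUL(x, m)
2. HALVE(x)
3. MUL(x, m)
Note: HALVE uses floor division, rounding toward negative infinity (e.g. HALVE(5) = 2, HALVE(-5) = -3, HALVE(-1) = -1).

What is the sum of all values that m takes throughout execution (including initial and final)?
0

Values of m at each step:
Initial: m = 0
After step 1: m = 0
After step 2: m = 0
After step 3: m = 0
Sum = 0 + 0 + 0 + 0 = 0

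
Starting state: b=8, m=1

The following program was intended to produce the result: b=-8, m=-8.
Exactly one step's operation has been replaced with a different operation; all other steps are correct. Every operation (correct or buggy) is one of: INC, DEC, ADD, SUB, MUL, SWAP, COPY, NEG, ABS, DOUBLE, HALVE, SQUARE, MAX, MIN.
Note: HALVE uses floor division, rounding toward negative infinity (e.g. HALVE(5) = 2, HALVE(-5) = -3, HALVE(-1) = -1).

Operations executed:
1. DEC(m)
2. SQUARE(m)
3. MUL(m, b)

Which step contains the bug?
Step 1

Trace with buggy code:
Initial: b=8, m=1
After step 1: b=8, m=0
After step 2: b=8, m=0
After step 3: b=8, m=0
Actual final b=8, m=0 ≠ expected b=-8, m=-8.
Step 1 is the only position where a single-operation replacement can produce the expected result.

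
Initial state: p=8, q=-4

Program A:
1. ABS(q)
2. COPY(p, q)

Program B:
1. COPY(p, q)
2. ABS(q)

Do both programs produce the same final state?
No

Program A final state: p=4, q=4
Program B final state: p=-4, q=4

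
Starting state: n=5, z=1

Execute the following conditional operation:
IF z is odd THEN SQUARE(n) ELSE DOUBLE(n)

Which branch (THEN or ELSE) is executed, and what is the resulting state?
Branch: THEN, Final state: n=25, z=1

Evaluating condition: z is odd
Condition is True, so THEN branch executes
After SQUARE(n): n=25, z=1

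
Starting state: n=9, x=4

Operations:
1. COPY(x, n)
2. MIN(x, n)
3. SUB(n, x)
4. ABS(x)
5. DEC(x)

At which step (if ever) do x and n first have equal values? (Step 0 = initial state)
Step 1

x and n first become equal after step 1.

Comparing values at each step:
Initial: x=4, n=9
After step 1: x=9, n=9 ← equal!
After step 2: x=9, n=9 ← equal!
After step 3: x=9, n=0
After step 4: x=9, n=0
After step 5: x=8, n=0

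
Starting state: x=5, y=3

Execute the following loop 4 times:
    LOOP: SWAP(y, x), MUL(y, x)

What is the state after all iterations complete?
x=675, y=30375

Iteration trace:
Start: x=5, y=3
After iteration 1: x=3, y=15
After iteration 2: x=15, y=45
After iteration 3: x=45, y=675
After iteration 4: x=675, y=30375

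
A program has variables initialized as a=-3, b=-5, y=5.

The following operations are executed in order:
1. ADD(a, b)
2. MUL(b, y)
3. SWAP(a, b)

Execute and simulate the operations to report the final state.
{a: -25, b: -8, y: 5}

Step-by-step execution:
Initial: a=-3, b=-5, y=5
After step 1 (ADD(a, b)): a=-8, b=-5, y=5
After step 2 (MUL(b, y)): a=-8, b=-25, y=5
After step 3 (SWAP(a, b)): a=-25, b=-8, y=5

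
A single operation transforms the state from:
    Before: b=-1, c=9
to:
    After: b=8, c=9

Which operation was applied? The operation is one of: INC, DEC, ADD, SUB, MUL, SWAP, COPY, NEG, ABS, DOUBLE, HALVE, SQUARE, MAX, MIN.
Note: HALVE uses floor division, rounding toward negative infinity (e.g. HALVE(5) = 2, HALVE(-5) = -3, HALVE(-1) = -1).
ADD(b, c)

Analyzing the change:
Before: b=-1, c=9
After: b=8, c=9
Variable b changed from -1 to 8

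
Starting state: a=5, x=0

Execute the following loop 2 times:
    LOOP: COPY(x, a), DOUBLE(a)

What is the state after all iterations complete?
a=20, x=10

Iteration trace:
Start: a=5, x=0
After iteration 1: a=10, x=5
After iteration 2: a=20, x=10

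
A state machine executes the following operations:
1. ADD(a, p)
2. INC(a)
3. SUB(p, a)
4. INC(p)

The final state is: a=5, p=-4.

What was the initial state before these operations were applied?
a=4, p=0

Working backwards:
Final state: a=5, p=-4
Before step 4 (INC(p)): a=5, p=-5
Before step 3 (SUB(p, a)): a=5, p=0
Before step 2 (INC(a)): a=4, p=0
Before step 1 (ADD(a, p)): a=4, p=0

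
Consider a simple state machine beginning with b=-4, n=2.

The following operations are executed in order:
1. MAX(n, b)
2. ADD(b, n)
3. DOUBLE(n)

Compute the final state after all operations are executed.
{b: -2, n: 4}

Step-by-step execution:
Initial: b=-4, n=2
After step 1 (MAX(n, b)): b=-4, n=2
After step 2 (ADD(b, n)): b=-2, n=2
After step 3 (DOUBLE(n)): b=-2, n=4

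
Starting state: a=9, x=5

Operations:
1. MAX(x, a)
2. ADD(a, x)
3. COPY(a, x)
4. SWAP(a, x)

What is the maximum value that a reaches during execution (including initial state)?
18

Values of a at each step:
Initial: a = 9
After step 1: a = 9
After step 2: a = 18 ← maximum
After step 3: a = 9
After step 4: a = 9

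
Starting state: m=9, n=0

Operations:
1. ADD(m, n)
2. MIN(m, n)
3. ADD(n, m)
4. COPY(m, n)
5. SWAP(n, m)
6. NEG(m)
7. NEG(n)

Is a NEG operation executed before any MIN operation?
No

First NEG: step 6
First MIN: step 2
Since 6 > 2, MIN comes first.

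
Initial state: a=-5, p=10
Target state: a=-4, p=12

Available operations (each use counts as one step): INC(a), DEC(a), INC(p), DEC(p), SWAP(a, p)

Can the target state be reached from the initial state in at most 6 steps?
Yes

Path (3 steps): INC(a) → INC(p) → INC(p)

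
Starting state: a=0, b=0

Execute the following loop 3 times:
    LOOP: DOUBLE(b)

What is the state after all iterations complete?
a=0, b=0

Iteration trace:
Start: a=0, b=0
After iteration 1: a=0, b=0
After iteration 2: a=0, b=0
After iteration 3: a=0, b=0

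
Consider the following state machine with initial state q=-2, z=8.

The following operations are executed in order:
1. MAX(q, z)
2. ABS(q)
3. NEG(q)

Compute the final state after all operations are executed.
{q: -8, z: 8}

Step-by-step execution:
Initial: q=-2, z=8
After step 1 (MAX(q, z)): q=8, z=8
After step 2 (ABS(q)): q=8, z=8
After step 3 (NEG(q)): q=-8, z=8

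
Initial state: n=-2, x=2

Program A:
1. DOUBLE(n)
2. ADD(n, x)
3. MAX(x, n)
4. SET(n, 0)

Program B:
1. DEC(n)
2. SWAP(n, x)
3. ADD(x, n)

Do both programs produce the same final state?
No

Program A final state: n=0, x=2
Program B final state: n=2, x=-1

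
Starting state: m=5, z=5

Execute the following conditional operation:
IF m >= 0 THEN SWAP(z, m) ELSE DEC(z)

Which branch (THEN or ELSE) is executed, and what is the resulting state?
Branch: THEN, Final state: m=5, z=5

Evaluating condition: m >= 0
m = 5
Condition is True, so THEN branch executes
After SWAP(z, m): m=5, z=5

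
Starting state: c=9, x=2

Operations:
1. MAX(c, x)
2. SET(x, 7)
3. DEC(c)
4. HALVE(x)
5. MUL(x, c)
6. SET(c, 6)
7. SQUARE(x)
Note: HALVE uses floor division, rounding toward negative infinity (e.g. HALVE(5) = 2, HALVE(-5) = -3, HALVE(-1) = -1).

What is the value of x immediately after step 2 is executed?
x = 7

Tracing x through execution:
Initial: x = 2
After step 1 (MAX(c, x)): x = 2
After step 2 (SET(x, 7)): x = 7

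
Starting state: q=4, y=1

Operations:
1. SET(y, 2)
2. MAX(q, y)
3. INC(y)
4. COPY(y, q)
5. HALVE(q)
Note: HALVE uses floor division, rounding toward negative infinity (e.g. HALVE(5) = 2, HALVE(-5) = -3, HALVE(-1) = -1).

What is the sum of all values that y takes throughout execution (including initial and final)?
16

Values of y at each step:
Initial: y = 1
After step 1: y = 2
After step 2: y = 2
After step 3: y = 3
After step 4: y = 4
After step 5: y = 4
Sum = 1 + 2 + 2 + 3 + 4 + 4 = 16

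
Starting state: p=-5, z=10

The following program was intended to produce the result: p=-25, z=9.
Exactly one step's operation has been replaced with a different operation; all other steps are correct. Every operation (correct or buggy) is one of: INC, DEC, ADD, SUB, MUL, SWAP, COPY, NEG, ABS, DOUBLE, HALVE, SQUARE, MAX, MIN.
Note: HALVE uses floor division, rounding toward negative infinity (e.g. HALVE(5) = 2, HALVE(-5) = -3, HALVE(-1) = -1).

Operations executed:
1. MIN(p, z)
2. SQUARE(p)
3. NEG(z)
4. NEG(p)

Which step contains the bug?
Step 3

Trace with buggy code:
Initial: p=-5, z=10
After step 1: p=-5, z=10
After step 2: p=25, z=10
After step 3: p=25, z=-10
After step 4: p=-25, z=-10
Actual final p=-25, z=-10 ≠ expected p=-25, z=9.
Step 3 is the only position where a single-operation replacement can produce the expected result.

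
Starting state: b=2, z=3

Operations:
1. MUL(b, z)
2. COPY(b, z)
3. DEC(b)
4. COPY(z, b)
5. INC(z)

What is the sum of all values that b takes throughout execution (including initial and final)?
17

Values of b at each step:
Initial: b = 2
After step 1: b = 6
After step 2: b = 3
After step 3: b = 2
After step 4: b = 2
After step 5: b = 2
Sum = 2 + 6 + 3 + 2 + 2 + 2 = 17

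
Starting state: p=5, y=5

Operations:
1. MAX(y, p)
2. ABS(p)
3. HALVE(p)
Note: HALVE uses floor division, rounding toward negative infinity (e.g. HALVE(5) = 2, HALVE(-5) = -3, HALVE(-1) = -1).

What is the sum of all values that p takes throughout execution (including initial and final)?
17

Values of p at each step:
Initial: p = 5
After step 1: p = 5
After step 2: p = 5
After step 3: p = 2
Sum = 5 + 5 + 5 + 2 = 17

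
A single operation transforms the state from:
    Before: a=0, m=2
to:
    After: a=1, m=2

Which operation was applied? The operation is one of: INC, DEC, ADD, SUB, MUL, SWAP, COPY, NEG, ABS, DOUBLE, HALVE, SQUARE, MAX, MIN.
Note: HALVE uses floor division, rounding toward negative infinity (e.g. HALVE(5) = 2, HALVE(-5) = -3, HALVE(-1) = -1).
INC(a)

Analyzing the change:
Before: a=0, m=2
After: a=1, m=2
Variable a changed from 0 to 1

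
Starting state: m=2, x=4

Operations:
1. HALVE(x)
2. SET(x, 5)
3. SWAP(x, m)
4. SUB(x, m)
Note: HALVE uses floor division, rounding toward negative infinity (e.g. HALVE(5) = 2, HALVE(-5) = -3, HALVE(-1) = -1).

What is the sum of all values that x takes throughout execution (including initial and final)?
10

Values of x at each step:
Initial: x = 4
After step 1: x = 2
After step 2: x = 5
After step 3: x = 2
After step 4: x = -3
Sum = 4 + 2 + 5 + 2 + -3 = 10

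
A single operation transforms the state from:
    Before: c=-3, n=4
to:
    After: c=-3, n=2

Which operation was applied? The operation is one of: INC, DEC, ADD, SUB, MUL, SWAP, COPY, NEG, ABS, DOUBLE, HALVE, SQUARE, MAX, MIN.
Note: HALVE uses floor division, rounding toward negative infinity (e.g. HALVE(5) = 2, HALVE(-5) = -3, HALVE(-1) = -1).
HALVE(n)

Analyzing the change:
Before: c=-3, n=4
After: c=-3, n=2
Variable n changed from 4 to 2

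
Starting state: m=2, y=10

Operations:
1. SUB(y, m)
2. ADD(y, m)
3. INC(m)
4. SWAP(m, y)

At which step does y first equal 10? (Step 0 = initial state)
Step 0

Tracing y:
Initial: y = 10 ← first occurrence
After step 1: y = 8
After step 2: y = 10
After step 3: y = 10
After step 4: y = 3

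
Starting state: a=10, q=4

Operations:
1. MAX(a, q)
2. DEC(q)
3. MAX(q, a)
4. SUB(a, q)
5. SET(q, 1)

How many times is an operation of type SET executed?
1

Counting SET operations:
Step 5: SET(q, 1) ← SET
Total: 1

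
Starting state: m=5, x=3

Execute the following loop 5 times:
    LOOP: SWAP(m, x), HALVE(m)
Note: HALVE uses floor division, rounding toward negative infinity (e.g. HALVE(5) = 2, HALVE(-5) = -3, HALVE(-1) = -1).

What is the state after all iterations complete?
m=0, x=1

Iteration trace:
Start: m=5, x=3
After iteration 1: m=1, x=5
After iteration 2: m=2, x=1
After iteration 3: m=0, x=2
After iteration 4: m=1, x=0
After iteration 5: m=0, x=1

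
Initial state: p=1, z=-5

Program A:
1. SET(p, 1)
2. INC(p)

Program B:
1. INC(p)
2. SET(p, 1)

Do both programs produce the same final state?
No

Program A final state: p=2, z=-5
Program B final state: p=1, z=-5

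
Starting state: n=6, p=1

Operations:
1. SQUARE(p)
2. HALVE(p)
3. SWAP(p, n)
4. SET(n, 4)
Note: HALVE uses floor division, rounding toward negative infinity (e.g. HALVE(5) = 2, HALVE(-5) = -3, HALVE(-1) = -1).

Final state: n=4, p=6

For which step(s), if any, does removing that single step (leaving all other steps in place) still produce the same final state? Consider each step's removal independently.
Step(s) 1, 2

Testing removal of each single step:
Without step 1: final = n=4, p=6 (same)
Without step 2: final = n=4, p=6 (same)
Without step 3: final = n=4, p=0 (different)
Without step 4: final = n=0, p=6 (different)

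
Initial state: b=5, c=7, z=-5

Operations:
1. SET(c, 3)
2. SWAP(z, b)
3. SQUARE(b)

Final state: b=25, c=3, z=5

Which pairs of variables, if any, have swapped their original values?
None

Comparing initial and final values:
z: -5 → 5
b: 5 → 25
c: 7 → 3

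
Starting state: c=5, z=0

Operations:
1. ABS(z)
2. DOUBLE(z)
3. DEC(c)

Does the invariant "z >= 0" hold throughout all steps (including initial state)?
Yes

The invariant holds at every step.

State at each step:
Initial: c=5, z=0
After step 1: c=5, z=0
After step 2: c=5, z=0
After step 3: c=4, z=0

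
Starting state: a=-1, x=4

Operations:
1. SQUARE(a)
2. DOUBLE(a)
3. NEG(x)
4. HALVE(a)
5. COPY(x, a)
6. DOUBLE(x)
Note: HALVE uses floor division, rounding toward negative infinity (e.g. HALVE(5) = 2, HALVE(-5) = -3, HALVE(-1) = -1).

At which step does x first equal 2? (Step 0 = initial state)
Step 6

Tracing x:
Initial: x = 4
After step 1: x = 4
After step 2: x = 4
After step 3: x = -4
After step 4: x = -4
After step 5: x = 1
After step 6: x = 2 ← first occurrence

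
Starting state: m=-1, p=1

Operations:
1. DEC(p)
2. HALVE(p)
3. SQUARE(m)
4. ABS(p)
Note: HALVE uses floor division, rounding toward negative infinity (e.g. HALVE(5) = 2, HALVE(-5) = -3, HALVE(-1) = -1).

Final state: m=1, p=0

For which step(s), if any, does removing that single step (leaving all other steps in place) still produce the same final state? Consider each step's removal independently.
Step(s) 1, 2, 4

Testing removal of each single step:
Without step 1: final = m=1, p=0 (same)
Without step 2: final = m=1, p=0 (same)
Without step 3: final = m=-1, p=0 (different)
Without step 4: final = m=1, p=0 (same)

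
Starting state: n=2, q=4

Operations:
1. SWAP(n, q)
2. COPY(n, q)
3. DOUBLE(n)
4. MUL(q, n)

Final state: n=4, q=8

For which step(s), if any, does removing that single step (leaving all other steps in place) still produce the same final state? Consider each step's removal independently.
None - removing any single step changes the final result

Testing removal of each single step:
Without step 1: final = n=8, q=32 (different)
Without step 2: final = n=8, q=16 (different)
Without step 3: final = n=2, q=4 (different)
Without step 4: final = n=4, q=2 (different)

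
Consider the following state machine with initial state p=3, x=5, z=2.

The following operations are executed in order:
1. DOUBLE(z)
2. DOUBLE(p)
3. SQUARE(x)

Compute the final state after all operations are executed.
{p: 6, x: 25, z: 4}

Step-by-step execution:
Initial: p=3, x=5, z=2
After step 1 (DOUBLE(z)): p=3, x=5, z=4
After step 2 (DOUBLE(p)): p=6, x=5, z=4
After step 3 (SQUARE(x)): p=6, x=25, z=4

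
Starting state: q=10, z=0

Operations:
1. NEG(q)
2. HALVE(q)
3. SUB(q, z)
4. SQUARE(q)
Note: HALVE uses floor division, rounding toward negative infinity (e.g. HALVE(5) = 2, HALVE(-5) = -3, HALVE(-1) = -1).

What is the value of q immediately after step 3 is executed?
q = -5

Tracing q through execution:
Initial: q = 10
After step 1 (NEG(q)): q = -10
After step 2 (HALVE(q)): q = -5
After step 3 (SUB(q, z)): q = -5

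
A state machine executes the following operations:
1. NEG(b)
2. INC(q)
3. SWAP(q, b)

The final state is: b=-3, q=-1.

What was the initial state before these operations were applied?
b=1, q=-4

Working backwards:
Final state: b=-3, q=-1
Before step 3 (SWAP(q, b)): b=-1, q=-3
Before step 2 (INC(q)): b=-1, q=-4
Before step 1 (NEG(b)): b=1, q=-4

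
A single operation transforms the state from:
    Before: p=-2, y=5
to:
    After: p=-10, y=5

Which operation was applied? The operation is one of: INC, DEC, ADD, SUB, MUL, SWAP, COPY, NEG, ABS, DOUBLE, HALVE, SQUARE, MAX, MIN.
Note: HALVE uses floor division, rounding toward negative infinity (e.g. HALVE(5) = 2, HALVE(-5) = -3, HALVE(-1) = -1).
MUL(p, y)

Analyzing the change:
Before: p=-2, y=5
After: p=-10, y=5
Variable p changed from -2 to -10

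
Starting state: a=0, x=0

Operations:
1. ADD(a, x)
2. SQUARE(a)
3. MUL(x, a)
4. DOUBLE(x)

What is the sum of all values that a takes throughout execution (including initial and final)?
0

Values of a at each step:
Initial: a = 0
After step 1: a = 0
After step 2: a = 0
After step 3: a = 0
After step 4: a = 0
Sum = 0 + 0 + 0 + 0 + 0 = 0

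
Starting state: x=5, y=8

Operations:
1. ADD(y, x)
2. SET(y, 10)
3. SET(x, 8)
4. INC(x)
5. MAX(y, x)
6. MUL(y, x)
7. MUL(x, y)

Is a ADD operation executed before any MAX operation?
Yes

First ADD: step 1
First MAX: step 5
Since 1 < 5, ADD comes first.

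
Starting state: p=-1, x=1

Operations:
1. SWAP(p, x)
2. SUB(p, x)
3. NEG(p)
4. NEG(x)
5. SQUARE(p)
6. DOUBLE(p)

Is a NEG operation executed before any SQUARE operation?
Yes

First NEG: step 3
First SQUARE: step 5
Since 3 < 5, NEG comes first.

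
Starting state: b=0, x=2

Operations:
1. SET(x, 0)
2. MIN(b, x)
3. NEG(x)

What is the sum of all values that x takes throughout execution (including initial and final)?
2

Values of x at each step:
Initial: x = 2
After step 1: x = 0
After step 2: x = 0
After step 3: x = 0
Sum = 2 + 0 + 0 + 0 = 2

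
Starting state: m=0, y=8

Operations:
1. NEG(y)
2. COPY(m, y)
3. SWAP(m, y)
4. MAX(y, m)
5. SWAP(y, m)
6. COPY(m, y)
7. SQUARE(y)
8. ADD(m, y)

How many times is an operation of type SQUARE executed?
1

Counting SQUARE operations:
Step 7: SQUARE(y) ← SQUARE
Total: 1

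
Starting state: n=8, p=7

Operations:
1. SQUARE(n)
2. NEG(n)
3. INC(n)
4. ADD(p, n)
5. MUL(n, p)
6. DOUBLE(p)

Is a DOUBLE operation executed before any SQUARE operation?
No

First DOUBLE: step 6
First SQUARE: step 1
Since 6 > 1, SQUARE comes first.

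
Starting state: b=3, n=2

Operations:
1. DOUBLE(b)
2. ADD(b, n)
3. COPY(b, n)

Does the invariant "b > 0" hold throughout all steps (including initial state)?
Yes

The invariant holds at every step.

State at each step:
Initial: b=3, n=2
After step 1: b=6, n=2
After step 2: b=8, n=2
After step 3: b=2, n=2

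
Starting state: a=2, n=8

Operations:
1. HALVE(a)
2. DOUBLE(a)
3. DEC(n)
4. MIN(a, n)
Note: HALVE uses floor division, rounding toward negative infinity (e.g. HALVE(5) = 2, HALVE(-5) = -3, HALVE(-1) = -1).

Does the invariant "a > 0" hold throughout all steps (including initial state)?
Yes

The invariant holds at every step.

State at each step:
Initial: a=2, n=8
After step 1: a=1, n=8
After step 2: a=2, n=8
After step 3: a=2, n=7
After step 4: a=2, n=7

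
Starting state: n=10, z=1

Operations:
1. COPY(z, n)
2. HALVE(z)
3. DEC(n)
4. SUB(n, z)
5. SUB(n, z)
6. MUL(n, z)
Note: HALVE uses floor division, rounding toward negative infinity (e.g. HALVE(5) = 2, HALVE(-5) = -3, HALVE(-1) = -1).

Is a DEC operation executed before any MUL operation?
Yes

First DEC: step 3
First MUL: step 6
Since 3 < 6, DEC comes first.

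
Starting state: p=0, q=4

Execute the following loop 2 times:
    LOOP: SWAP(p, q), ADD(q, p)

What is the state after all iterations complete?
p=4, q=8

Iteration trace:
Start: p=0, q=4
After iteration 1: p=4, q=4
After iteration 2: p=4, q=8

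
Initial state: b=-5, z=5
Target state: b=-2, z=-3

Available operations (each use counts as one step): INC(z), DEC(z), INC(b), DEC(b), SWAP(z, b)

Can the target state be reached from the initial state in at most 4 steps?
No

The target state cannot be reached within 4 steps.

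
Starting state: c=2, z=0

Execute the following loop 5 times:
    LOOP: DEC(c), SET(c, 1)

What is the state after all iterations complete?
c=1, z=0

Iteration trace:
Start: c=2, z=0
After iteration 1: c=1, z=0
After iteration 2: c=1, z=0
After iteration 3: c=1, z=0
After iteration 4: c=1, z=0
After iteration 5: c=1, z=0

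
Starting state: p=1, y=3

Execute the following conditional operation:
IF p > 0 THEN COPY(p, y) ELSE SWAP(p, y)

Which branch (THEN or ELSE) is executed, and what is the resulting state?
Branch: THEN, Final state: p=3, y=3

Evaluating condition: p > 0
p = 1
Condition is True, so THEN branch executes
After COPY(p, y): p=3, y=3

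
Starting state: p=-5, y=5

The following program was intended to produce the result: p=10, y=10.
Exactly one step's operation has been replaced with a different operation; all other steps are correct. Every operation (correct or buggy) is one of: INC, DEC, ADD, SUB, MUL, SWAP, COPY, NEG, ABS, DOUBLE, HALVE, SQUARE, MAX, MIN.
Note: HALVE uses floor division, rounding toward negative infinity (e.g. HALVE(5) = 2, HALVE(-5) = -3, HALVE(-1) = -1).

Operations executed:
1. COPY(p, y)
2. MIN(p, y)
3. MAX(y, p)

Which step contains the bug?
Step 2

Trace with buggy code:
Initial: p=-5, y=5
After step 1: p=5, y=5
After step 2: p=5, y=5
After step 3: p=5, y=5
Actual final p=5, y=5 ≠ expected p=10, y=10.
Step 2 is the only position where a single-operation replacement can produce the expected result.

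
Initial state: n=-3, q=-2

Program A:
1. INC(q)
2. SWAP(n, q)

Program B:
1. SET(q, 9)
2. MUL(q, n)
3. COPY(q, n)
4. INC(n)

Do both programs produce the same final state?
No

Program A final state: n=-1, q=-3
Program B final state: n=-2, q=-3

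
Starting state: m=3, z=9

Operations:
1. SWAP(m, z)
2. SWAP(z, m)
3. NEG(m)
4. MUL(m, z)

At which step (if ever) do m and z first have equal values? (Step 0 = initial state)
Never

m and z never become equal during execution.

Comparing values at each step:
Initial: m=3, z=9
After step 1: m=9, z=3
After step 2: m=3, z=9
After step 3: m=-3, z=9
After step 4: m=-27, z=9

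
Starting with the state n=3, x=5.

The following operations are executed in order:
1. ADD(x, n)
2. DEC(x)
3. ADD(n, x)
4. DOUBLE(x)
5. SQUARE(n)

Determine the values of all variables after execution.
{n: 100, x: 14}

Step-by-step execution:
Initial: n=3, x=5
After step 1 (ADD(x, n)): n=3, x=8
After step 2 (DEC(x)): n=3, x=7
After step 3 (ADD(n, x)): n=10, x=7
After step 4 (DOUBLE(x)): n=10, x=14
After step 5 (SQUARE(n)): n=100, x=14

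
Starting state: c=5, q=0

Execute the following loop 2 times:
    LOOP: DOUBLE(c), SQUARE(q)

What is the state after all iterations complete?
c=20, q=0

Iteration trace:
Start: c=5, q=0
After iteration 1: c=10, q=0
After iteration 2: c=20, q=0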